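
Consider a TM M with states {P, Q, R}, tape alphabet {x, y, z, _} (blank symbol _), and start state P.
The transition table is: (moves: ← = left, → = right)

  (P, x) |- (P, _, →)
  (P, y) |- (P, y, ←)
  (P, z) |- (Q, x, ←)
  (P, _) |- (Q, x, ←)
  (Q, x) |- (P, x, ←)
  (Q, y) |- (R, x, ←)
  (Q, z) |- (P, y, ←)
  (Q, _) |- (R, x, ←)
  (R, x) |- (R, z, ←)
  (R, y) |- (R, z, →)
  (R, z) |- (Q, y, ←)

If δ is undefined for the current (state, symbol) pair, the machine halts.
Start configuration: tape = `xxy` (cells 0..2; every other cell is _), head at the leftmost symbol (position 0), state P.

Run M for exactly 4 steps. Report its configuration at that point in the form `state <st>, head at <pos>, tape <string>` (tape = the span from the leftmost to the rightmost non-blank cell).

P | [x]xy   read x → write _, move →, go to P
P | _[x]y   read x → write _, move →, go to P
P | __[y]   read y → write y, move ←, go to P
P | _[_]y   read _ → write x, move ←, go to Q
Q | [_]xy
After 4 steps: state Q, head at 0, tape xy.

state Q, head at 0, tape xy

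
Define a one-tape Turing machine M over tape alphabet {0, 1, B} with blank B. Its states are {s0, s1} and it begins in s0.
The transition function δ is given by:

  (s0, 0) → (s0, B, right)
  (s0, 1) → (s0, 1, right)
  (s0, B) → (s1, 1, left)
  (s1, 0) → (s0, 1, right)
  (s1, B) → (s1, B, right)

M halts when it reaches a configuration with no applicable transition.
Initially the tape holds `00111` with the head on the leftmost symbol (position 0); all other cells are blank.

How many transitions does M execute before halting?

6

s0 | [0]0111B   read 0 → write B, move right, go to s0
s0 | B[0]111B   read 0 → write B, move right, go to s0
s0 | BB[1]11B   read 1 → write 1, move right, go to s0
s0 | BB1[1]1B   read 1 → write 1, move right, go to s0
s0 | BB11[1]B   read 1 → write 1, move right, go to s0
s0 | BB111[B]   read B → write 1, move left, go to s1
s1 | BB11[1]1
M halts after 6 transitions.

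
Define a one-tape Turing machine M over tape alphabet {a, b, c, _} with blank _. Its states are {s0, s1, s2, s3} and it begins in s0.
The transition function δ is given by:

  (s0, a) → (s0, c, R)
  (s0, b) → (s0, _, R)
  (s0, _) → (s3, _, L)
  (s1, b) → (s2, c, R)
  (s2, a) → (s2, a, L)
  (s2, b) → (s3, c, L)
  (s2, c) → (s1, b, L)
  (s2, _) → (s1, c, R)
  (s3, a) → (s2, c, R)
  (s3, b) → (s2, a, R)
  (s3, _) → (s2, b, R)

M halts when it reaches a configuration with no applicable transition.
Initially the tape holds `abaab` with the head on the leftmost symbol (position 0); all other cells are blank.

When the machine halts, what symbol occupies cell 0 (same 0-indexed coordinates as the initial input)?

state=s0 head=0 tape=[a]baab__   (s0,a)→(s0,c,R)
state=s0 head=1 tape=c[b]aab__   (s0,b)→(s0,_,R)
state=s0 head=2 tape=c_[a]ab__   (s0,a)→(s0,c,R)
state=s0 head=3 tape=c_c[a]b__   (s0,a)→(s0,c,R)
state=s0 head=4 tape=c_cc[b]__   (s0,b)→(s0,_,R)
state=s0 head=5 tape=c_cc_[_]_   (s0,_)→(s3,_,L)
state=s3 head=4 tape=c_cc[_]__   (s3,_)→(s2,b,R)
state=s2 head=5 tape=c_ccb[_]_   (s2,_)→(s1,c,R)
state=s1 head=6 tape=c_ccbc[_]
Cell 0 holds c when M halts.

c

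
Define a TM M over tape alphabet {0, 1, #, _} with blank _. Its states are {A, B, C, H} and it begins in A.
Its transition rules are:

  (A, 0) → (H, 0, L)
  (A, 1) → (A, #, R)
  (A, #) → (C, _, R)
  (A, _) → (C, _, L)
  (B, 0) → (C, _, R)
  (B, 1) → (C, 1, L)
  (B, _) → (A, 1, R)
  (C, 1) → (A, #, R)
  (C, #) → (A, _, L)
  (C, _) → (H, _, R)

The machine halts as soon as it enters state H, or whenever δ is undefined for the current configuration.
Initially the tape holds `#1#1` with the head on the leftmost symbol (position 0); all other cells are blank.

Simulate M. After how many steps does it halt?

10

state=A head=0 tape=_[#]1#1_   (A,#)→(C,_,R)
state=C head=1 tape=__[1]#1_   (C,1)→(A,#,R)
state=A head=2 tape=__#[#]1_   (A,#)→(C,_,R)
state=C head=3 tape=__#_[1]_   (C,1)→(A,#,R)
state=A head=4 tape=__#_#[_]   (A,_)→(C,_,L)
state=C head=3 tape=__#_[#]_   (C,#)→(A,_,L)
state=A head=2 tape=__#[_]__   (A,_)→(C,_,L)
state=C head=1 tape=__[#]___   (C,#)→(A,_,L)
state=A head=0 tape=_[_]____   (A,_)→(C,_,L)
state=C head=-1 tape=[_]_____   (C,_)→(H,_,R)
state=H head=0 tape=_[_]____
M halts after 10 transitions.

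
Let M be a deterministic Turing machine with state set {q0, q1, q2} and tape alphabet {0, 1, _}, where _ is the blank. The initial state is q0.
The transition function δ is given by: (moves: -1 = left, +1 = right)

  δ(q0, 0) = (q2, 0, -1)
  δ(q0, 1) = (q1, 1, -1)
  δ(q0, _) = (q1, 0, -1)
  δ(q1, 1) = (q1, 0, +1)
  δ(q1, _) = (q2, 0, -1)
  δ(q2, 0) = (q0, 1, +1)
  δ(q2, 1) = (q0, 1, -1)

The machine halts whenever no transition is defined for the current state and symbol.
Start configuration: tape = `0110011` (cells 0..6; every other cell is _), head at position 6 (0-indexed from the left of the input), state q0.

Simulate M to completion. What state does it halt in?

state=q0 head=6 tape=011001[1]_   (q0,1)→(q1,1,-1)
state=q1 head=5 tape=01100[1]1_   (q1,1)→(q1,0,+1)
state=q1 head=6 tape=011000[1]_   (q1,1)→(q1,0,+1)
state=q1 head=7 tape=0110000[_]   (q1,_)→(q2,0,-1)
state=q2 head=6 tape=011000[0]0   (q2,0)→(q0,1,+1)
state=q0 head=7 tape=0110001[0]   (q0,0)→(q2,0,-1)
state=q2 head=6 tape=011000[1]0   (q2,1)→(q0,1,-1)
state=q0 head=5 tape=01100[0]10   (q0,0)→(q2,0,-1)
state=q2 head=4 tape=0110[0]010   (q2,0)→(q0,1,+1)
state=q0 head=5 tape=01101[0]10   (q0,0)→(q2,0,-1)
state=q2 head=4 tape=0110[1]010   (q2,1)→(q0,1,-1)
state=q0 head=3 tape=011[0]1010   (q0,0)→(q2,0,-1)
state=q2 head=2 tape=01[1]01010   (q2,1)→(q0,1,-1)
state=q0 head=1 tape=0[1]101010   (q0,1)→(q1,1,-1)
state=q1 head=0 tape=[0]1101010
No transition is defined for (q1, 0); M halts in state q1.

q1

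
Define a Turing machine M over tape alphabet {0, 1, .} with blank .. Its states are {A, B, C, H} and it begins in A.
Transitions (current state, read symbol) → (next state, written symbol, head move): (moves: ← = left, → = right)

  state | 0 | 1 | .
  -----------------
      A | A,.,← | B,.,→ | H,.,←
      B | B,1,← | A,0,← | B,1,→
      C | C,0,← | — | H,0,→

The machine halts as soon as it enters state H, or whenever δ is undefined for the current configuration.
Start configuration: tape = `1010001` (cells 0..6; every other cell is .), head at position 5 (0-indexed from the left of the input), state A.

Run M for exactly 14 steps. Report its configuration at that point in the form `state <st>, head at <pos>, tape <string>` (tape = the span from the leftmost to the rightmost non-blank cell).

state=A head=5 tape=10100[0]1   (A,0)→(A,.,←)
state=A head=4 tape=1010[0].1   (A,0)→(A,.,←)
state=A head=3 tape=101[0]..1   (A,0)→(A,.,←)
state=A head=2 tape=10[1]...1   (A,1)→(B,.,→)
state=B head=3 tape=10.[.]..1   (B,.)→(B,1,→)
state=B head=4 tape=10.1[.].1   (B,.)→(B,1,→)
state=B head=5 tape=10.11[.]1   (B,.)→(B,1,→)
state=B head=6 tape=10.111[1]   (B,1)→(A,0,←)
state=A head=5 tape=10.11[1]0   (A,1)→(B,.,→)
state=B head=6 tape=10.11.[0]   (B,0)→(B,1,←)
state=B head=5 tape=10.11[.]1   (B,.)→(B,1,→)
state=B head=6 tape=10.111[1]   (B,1)→(A,0,←)
state=A head=5 tape=10.11[1]0   (A,1)→(B,.,→)
state=B head=6 tape=10.11.[0]   (B,0)→(B,1,←)
state=B head=5 tape=10.11[.]1
After 14 steps: state B, head at 5, tape 10.11.1.

state B, head at 5, tape 10.11.1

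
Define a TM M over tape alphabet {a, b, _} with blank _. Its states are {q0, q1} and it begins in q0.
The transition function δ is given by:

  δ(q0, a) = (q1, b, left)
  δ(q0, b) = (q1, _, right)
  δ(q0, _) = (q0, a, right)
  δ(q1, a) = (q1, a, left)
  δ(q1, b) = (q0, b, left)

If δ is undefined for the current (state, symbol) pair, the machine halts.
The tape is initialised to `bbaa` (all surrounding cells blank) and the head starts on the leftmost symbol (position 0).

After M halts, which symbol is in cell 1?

_

q0 | [b]baa   read b → write _, move right, go to q1
q1 | _[b]aa   read b → write b, move left, go to q0
q0 | [_]baa   read _ → write a, move right, go to q0
q0 | a[b]aa   read b → write _, move right, go to q1
q1 | a_[a]a   read a → write a, move left, go to q1
q1 | a[_]aa
Cell 1 holds _ when M halts.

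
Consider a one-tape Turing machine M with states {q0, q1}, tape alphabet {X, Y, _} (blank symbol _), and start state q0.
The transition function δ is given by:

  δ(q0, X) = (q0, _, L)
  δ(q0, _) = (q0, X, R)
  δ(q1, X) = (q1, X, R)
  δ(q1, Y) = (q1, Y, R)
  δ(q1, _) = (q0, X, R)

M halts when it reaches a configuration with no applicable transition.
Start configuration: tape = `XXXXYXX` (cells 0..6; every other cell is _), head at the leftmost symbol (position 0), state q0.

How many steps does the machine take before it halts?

state=q0 head=0 tape=____[X]XXXYXX   (q0,X)→(q0,_,L)
state=q0 head=-1 tape=___[_]_XXXYXX   (q0,_)→(q0,X,R)
state=q0 head=0 tape=___X[_]XXXYXX   (q0,_)→(q0,X,R)
state=q0 head=1 tape=___XX[X]XXYXX   (q0,X)→(q0,_,L)
state=q0 head=0 tape=___X[X]_XXYXX   (q0,X)→(q0,_,L)
state=q0 head=-1 tape=___[X]__XXYXX   (q0,X)→(q0,_,L)
state=q0 head=-2 tape=__[_]___XXYXX   (q0,_)→(q0,X,R)
state=q0 head=-1 tape=__X[_]__XXYXX   (q0,_)→(q0,X,R)
state=q0 head=0 tape=__XX[_]_XXYXX   (q0,_)→(q0,X,R)
state=q0 head=1 tape=__XXX[_]XXYXX   (q0,_)→(q0,X,R)
state=q0 head=2 tape=__XXXX[X]XYXX   (q0,X)→(q0,_,L)
state=q0 head=1 tape=__XXX[X]_XYXX   (q0,X)→(q0,_,L)
state=q0 head=0 tape=__XX[X]__XYXX   (q0,X)→(q0,_,L)
state=q0 head=-1 tape=__X[X]___XYXX   (q0,X)→(q0,_,L)
state=q0 head=-2 tape=__[X]____XYXX   (q0,X)→(q0,_,L)
state=q0 head=-3 tape=_[_]_____XYXX   (q0,_)→(q0,X,R)
state=q0 head=-2 tape=_X[_]____XYXX   (q0,_)→(q0,X,R)
state=q0 head=-1 tape=_XX[_]___XYXX   (q0,_)→(q0,X,R)
state=q0 head=0 tape=_XXX[_]__XYXX   (q0,_)→(q0,X,R)
state=q0 head=1 tape=_XXXX[_]_XYXX   (q0,_)→(q0,X,R)
state=q0 head=2 tape=_XXXXX[_]XYXX   (q0,_)→(q0,X,R)
state=q0 head=3 tape=_XXXXXX[X]YXX   (q0,X)→(q0,_,L)
state=q0 head=2 tape=_XXXXX[X]_YXX   (q0,X)→(q0,_,L)
state=q0 head=1 tape=_XXXX[X]__YXX   (q0,X)→(q0,_,L)
state=q0 head=0 tape=_XXX[X]___YXX   (q0,X)→(q0,_,L)
state=q0 head=-1 tape=_XX[X]____YXX   (q0,X)→(q0,_,L)
state=q0 head=-2 tape=_X[X]_____YXX   (q0,X)→(q0,_,L)
state=q0 head=-3 tape=_[X]______YXX   (q0,X)→(q0,_,L)
state=q0 head=-4 tape=[_]_______YXX   (q0,_)→(q0,X,R)
state=q0 head=-3 tape=X[_]______YXX   (q0,_)→(q0,X,R)
state=q0 head=-2 tape=XX[_]_____YXX   (q0,_)→(q0,X,R)
state=q0 head=-1 tape=XXX[_]____YXX   (q0,_)→(q0,X,R)
state=q0 head=0 tape=XXXX[_]___YXX   (q0,_)→(q0,X,R)
state=q0 head=1 tape=XXXXX[_]__YXX   (q0,_)→(q0,X,R)
state=q0 head=2 tape=XXXXXX[_]_YXX   (q0,_)→(q0,X,R)
state=q0 head=3 tape=XXXXXXX[_]YXX   (q0,_)→(q0,X,R)
state=q0 head=4 tape=XXXXXXXX[Y]XX
M halts after 36 transitions.

36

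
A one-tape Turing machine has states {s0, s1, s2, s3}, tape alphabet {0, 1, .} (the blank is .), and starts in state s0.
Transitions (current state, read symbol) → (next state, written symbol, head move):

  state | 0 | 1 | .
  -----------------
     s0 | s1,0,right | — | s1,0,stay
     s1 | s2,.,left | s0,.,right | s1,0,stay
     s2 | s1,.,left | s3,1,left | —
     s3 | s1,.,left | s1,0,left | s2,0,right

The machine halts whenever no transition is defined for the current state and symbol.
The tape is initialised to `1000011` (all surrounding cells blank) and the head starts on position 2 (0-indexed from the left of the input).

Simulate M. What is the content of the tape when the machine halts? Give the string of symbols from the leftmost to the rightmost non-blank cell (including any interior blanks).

1...011

s0 | ...10[0]0011   read 0 → write 0, move right, go to s1
s1 | ...100[0]011   read 0 → write ., move left, go to s2
s2 | ...10[0].011   read 0 → write ., move left, go to s1
s1 | ...1[0]..011   read 0 → write ., move left, go to s2
s2 | ...[1]...011   read 1 → write 1, move left, go to s3
s3 | ..[.]1...011   read . → write 0, move right, go to s2
s2 | ..0[1]...011   read 1 → write 1, move left, go to s3
s3 | ..[0]1...011   read 0 → write ., move left, go to s1
s1 | .[.].1...011   read . → write 0, move stay, go to s1
s1 | .[0].1...011   read 0 → write ., move left, go to s2
s2 | [.]..1...011
The non-blank tape span at halt is 1...011.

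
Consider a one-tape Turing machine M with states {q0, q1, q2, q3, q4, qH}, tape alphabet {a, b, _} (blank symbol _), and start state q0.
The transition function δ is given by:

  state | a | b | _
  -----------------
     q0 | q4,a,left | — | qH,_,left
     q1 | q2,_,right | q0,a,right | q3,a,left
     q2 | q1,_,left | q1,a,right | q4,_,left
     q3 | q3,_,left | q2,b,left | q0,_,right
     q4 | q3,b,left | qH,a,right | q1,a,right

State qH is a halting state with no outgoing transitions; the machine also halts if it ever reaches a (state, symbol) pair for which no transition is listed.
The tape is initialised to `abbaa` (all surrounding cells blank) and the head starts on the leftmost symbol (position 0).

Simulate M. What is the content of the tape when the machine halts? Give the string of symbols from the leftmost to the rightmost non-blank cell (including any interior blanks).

state=q0 head=0 tape=_[a]bbaa   (q0,a)→(q4,a,left)
state=q4 head=-1 tape=[_]abbaa   (q4,_)→(q1,a,right)
state=q1 head=0 tape=a[a]bbaa   (q1,a)→(q2,_,right)
state=q2 head=1 tape=a_[b]baa   (q2,b)→(q1,a,right)
state=q1 head=2 tape=a_a[b]aa   (q1,b)→(q0,a,right)
state=q0 head=3 tape=a_aa[a]a   (q0,a)→(q4,a,left)
state=q4 head=2 tape=a_a[a]aa   (q4,a)→(q3,b,left)
state=q3 head=1 tape=a_[a]baa   (q3,a)→(q3,_,left)
state=q3 head=0 tape=a[_]_baa   (q3,_)→(q0,_,right)
state=q0 head=1 tape=a_[_]baa   (q0,_)→(qH,_,left)
state=qH head=0 tape=a[_]_baa
The non-blank tape span at halt is a__baa.

a__baa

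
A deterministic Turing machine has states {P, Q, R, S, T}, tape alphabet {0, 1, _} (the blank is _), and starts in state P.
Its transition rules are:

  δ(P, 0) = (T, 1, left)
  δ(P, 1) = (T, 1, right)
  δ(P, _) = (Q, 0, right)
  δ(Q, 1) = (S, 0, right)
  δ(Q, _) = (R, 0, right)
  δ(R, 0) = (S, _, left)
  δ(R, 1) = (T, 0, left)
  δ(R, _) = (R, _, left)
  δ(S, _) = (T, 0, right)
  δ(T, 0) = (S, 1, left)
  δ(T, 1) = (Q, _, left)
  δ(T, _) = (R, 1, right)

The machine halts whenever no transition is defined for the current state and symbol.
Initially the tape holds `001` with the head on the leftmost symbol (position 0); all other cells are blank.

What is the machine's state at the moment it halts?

P | ____[0]01   read 0 → write 1, move left, go to T
T | ___[_]101   read _ → write 1, move right, go to R
R | ___1[1]01   read 1 → write 0, move left, go to T
T | ___[1]001   read 1 → write _, move left, go to Q
Q | __[_]_001   read _ → write 0, move right, go to R
R | __0[_]001   read _ → write _, move left, go to R
R | __[0]_001   read 0 → write _, move left, go to S
S | _[_]__001   read _ → write 0, move right, go to T
T | _0[_]_001   read _ → write 1, move right, go to R
R | _01[_]001   read _ → write _, move left, go to R
R | _0[1]_001   read 1 → write 0, move left, go to T
T | _[0]0_001   read 0 → write 1, move left, go to S
S | [_]10_001   read _ → write 0, move right, go to T
T | 0[1]0_001   read 1 → write _, move left, go to Q
Q | [0]_0_001
No transition is defined for (Q, 0); M halts in state Q.

Q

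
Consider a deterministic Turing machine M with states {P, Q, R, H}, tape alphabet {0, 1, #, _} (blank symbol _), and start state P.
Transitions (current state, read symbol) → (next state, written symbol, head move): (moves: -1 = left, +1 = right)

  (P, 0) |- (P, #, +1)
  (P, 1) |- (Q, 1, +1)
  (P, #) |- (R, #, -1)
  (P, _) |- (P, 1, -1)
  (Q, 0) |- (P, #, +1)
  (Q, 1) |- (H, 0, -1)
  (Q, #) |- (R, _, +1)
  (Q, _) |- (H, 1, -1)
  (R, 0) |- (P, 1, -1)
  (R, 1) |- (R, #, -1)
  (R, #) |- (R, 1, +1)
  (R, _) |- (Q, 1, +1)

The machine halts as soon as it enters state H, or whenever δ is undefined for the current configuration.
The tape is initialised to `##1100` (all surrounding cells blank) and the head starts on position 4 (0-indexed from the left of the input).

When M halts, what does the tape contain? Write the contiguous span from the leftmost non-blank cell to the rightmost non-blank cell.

state=P head=4 tape=##11[0]0___   (P,0)→(P,#,+1)
state=P head=5 tape=##11#[0]___   (P,0)→(P,#,+1)
state=P head=6 tape=##11##[_]__   (P,_)→(P,1,-1)
state=P head=5 tape=##11#[#]1__   (P,#)→(R,#,-1)
state=R head=4 tape=##11[#]#1__   (R,#)→(R,1,+1)
state=R head=5 tape=##111[#]1__   (R,#)→(R,1,+1)
state=R head=6 tape=##1111[1]__   (R,1)→(R,#,-1)
state=R head=5 tape=##111[1]#__   (R,1)→(R,#,-1)
state=R head=4 tape=##11[1]##__   (R,1)→(R,#,-1)
state=R head=3 tape=##1[1]###__   (R,1)→(R,#,-1)
state=R head=2 tape=##[1]####__   (R,1)→(R,#,-1)
state=R head=1 tape=#[#]#####__   (R,#)→(R,1,+1)
state=R head=2 tape=#1[#]####__   (R,#)→(R,1,+1)
state=R head=3 tape=#11[#]###__   (R,#)→(R,1,+1)
state=R head=4 tape=#111[#]##__   (R,#)→(R,1,+1)
state=R head=5 tape=#1111[#]#__   (R,#)→(R,1,+1)
state=R head=6 tape=#11111[#]__   (R,#)→(R,1,+1)
state=R head=7 tape=#111111[_]_   (R,_)→(Q,1,+1)
state=Q head=8 tape=#1111111[_]   (Q,_)→(H,1,-1)
state=H head=7 tape=#111111[1]1
The non-blank tape span at halt is #11111111.

#11111111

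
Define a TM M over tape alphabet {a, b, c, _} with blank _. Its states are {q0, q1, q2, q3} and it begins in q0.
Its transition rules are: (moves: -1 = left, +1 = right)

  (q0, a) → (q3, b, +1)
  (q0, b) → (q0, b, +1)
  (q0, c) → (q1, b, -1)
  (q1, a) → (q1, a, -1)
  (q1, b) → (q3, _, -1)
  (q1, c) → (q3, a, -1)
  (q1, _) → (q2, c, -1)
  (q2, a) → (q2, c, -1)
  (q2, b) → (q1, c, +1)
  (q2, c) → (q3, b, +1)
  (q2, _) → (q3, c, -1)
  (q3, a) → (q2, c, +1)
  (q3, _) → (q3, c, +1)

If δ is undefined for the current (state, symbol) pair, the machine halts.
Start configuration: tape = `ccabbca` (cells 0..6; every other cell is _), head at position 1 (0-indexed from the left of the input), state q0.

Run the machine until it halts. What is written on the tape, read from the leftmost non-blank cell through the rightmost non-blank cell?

ccaabbca

q0 | _c[c]abbca   read c → write b, move -1, go to q1
q1 | _[c]babbca   read c → write a, move -1, go to q3
q3 | [_]ababbca   read _ → write c, move +1, go to q3
q3 | c[a]babbca   read a → write c, move +1, go to q2
q2 | cc[b]abbca   read b → write c, move +1, go to q1
q1 | ccc[a]bbca   read a → write a, move -1, go to q1
q1 | cc[c]abbca   read c → write a, move -1, go to q3
q3 | c[c]aabbca
The non-blank tape span at halt is ccaabbca.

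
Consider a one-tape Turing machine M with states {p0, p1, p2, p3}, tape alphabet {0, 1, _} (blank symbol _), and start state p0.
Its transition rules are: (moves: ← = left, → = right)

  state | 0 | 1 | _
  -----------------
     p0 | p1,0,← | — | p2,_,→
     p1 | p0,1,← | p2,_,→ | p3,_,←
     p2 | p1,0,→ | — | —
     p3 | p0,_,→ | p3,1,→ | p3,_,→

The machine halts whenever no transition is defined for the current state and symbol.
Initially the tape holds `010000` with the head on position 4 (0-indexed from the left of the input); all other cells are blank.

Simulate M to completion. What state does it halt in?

p2

state=p0 head=4 tape=0100[0]0_   (p0,0)→(p1,0,←)
state=p1 head=3 tape=010[0]00_   (p1,0)→(p0,1,←)
state=p0 head=2 tape=01[0]100_   (p0,0)→(p1,0,←)
state=p1 head=1 tape=0[1]0100_   (p1,1)→(p2,_,→)
state=p2 head=2 tape=0_[0]100_   (p2,0)→(p1,0,→)
state=p1 head=3 tape=0_0[1]00_   (p1,1)→(p2,_,→)
state=p2 head=4 tape=0_0_[0]0_   (p2,0)→(p1,0,→)
state=p1 head=5 tape=0_0_0[0]_   (p1,0)→(p0,1,←)
state=p0 head=4 tape=0_0_[0]1_   (p0,0)→(p1,0,←)
state=p1 head=3 tape=0_0[_]01_   (p1,_)→(p3,_,←)
state=p3 head=2 tape=0_[0]_01_   (p3,0)→(p0,_,→)
state=p0 head=3 tape=0__[_]01_   (p0,_)→(p2,_,→)
state=p2 head=4 tape=0___[0]1_   (p2,0)→(p1,0,→)
state=p1 head=5 tape=0___0[1]_   (p1,1)→(p2,_,→)
state=p2 head=6 tape=0___0_[_]
No transition is defined for (p2, _); M halts in state p2.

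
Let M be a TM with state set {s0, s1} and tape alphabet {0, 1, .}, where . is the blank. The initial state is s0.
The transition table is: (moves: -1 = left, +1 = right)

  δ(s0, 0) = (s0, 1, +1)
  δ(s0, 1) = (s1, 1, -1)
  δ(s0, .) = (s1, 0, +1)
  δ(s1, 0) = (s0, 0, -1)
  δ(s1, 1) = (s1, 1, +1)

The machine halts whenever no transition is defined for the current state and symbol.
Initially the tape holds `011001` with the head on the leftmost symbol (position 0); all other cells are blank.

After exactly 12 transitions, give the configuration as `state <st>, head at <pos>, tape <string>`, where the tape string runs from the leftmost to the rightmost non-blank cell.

state s1, head at 2, tape 111001

state=s0 head=0 tape=[0]11001   (s0,0)→(s0,1,+1)
state=s0 head=1 tape=1[1]1001   (s0,1)→(s1,1,-1)
state=s1 head=0 tape=[1]11001   (s1,1)→(s1,1,+1)
state=s1 head=1 tape=1[1]1001   (s1,1)→(s1,1,+1)
state=s1 head=2 tape=11[1]001   (s1,1)→(s1,1,+1)
state=s1 head=3 tape=111[0]01   (s1,0)→(s0,0,-1)
state=s0 head=2 tape=11[1]001   (s0,1)→(s1,1,-1)
state=s1 head=1 tape=1[1]1001   (s1,1)→(s1,1,+1)
state=s1 head=2 tape=11[1]001   (s1,1)→(s1,1,+1)
state=s1 head=3 tape=111[0]01   (s1,0)→(s0,0,-1)
state=s0 head=2 tape=11[1]001   (s0,1)→(s1,1,-1)
state=s1 head=1 tape=1[1]1001   (s1,1)→(s1,1,+1)
state=s1 head=2 tape=11[1]001
After 12 steps: state s1, head at 2, tape 111001.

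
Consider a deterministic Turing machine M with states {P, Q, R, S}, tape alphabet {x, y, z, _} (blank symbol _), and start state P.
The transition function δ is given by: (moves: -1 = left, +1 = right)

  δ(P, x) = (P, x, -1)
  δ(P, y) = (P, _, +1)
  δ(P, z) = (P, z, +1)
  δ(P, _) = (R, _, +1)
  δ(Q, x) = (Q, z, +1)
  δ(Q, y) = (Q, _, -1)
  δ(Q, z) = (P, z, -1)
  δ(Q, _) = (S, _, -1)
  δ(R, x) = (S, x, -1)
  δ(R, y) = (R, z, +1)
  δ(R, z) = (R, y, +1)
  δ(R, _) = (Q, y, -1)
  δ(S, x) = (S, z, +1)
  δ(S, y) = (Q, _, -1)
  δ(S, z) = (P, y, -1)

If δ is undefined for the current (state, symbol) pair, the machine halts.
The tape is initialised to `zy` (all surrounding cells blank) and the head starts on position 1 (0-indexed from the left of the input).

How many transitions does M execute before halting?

P | z[y]__   read y → write _, move +1, go to P
P | z_[_]_   read _ → write _, move +1, go to R
R | z__[_]   read _ → write y, move -1, go to Q
Q | z_[_]y   read _ → write _, move -1, go to S
S | z[_]_y
M halts after 4 transitions.

4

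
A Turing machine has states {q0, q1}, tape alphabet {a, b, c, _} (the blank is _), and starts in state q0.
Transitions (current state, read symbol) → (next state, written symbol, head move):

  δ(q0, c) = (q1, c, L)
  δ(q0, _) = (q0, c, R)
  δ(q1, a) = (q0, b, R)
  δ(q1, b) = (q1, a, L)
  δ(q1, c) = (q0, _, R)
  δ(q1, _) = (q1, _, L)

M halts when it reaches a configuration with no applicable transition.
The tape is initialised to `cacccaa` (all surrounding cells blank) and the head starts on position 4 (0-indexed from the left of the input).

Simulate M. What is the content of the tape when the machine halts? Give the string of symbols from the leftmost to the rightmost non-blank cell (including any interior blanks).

a__caa

q0 | cacc[c]aa   read c → write c, move L, go to q1
q1 | cac[c]caa   read c → write _, move R, go to q0
q0 | cac_[c]aa   read c → write c, move L, go to q1
q1 | cac[_]caa   read _ → write _, move L, go to q1
q1 | ca[c]_caa   read c → write _, move R, go to q0
q0 | ca_[_]caa   read _ → write c, move R, go to q0
q0 | ca_c[c]aa   read c → write c, move L, go to q1
q1 | ca_[c]caa   read c → write _, move R, go to q0
q0 | ca__[c]aa   read c → write c, move L, go to q1
q1 | ca_[_]caa   read _ → write _, move L, go to q1
q1 | ca[_]_caa   read _ → write _, move L, go to q1
q1 | c[a]__caa   read a → write b, move R, go to q0
q0 | cb[_]_caa   read _ → write c, move R, go to q0
q0 | cbc[_]caa   read _ → write c, move R, go to q0
q0 | cbcc[c]aa   read c → write c, move L, go to q1
q1 | cbc[c]caa   read c → write _, move R, go to q0
q0 | cbc_[c]aa   read c → write c, move L, go to q1
q1 | cbc[_]caa   read _ → write _, move L, go to q1
q1 | cb[c]_caa   read c → write _, move R, go to q0
q0 | cb_[_]caa   read _ → write c, move R, go to q0
q0 | cb_c[c]aa   read c → write c, move L, go to q1
q1 | cb_[c]caa   read c → write _, move R, go to q0
q0 | cb__[c]aa   read c → write c, move L, go to q1
q1 | cb_[_]caa   read _ → write _, move L, go to q1
q1 | cb[_]_caa   read _ → write _, move L, go to q1
q1 | c[b]__caa   read b → write a, move L, go to q1
q1 | [c]a__caa   read c → write _, move R, go to q0
q0 | _[a]__caa
The non-blank tape span at halt is a__caa.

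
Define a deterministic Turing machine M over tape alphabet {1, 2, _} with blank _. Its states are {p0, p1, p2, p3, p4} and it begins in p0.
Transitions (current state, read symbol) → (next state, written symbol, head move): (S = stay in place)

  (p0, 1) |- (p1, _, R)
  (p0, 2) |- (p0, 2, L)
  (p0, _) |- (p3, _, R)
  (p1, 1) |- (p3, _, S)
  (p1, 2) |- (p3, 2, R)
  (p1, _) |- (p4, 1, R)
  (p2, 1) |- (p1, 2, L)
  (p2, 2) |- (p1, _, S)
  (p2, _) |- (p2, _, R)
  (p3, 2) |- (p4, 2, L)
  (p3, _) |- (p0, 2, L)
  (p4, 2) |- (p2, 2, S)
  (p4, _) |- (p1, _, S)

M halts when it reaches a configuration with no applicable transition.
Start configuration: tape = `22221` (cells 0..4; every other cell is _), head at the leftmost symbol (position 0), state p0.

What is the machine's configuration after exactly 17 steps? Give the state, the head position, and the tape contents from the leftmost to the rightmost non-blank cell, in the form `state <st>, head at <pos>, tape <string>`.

state p4, head at 4, tape 111111

state=p0 head=0 tape=_[2]2221   (p0,2)→(p0,2,L)
state=p0 head=-1 tape=[_]22221   (p0,_)→(p3,_,R)
state=p3 head=0 tape=_[2]2221   (p3,2)→(p4,2,L)
state=p4 head=-1 tape=[_]22221   (p4,_)→(p1,_,S)
state=p1 head=-1 tape=[_]22221   (p1,_)→(p4,1,R)
state=p4 head=0 tape=1[2]2221   (p4,2)→(p2,2,S)
state=p2 head=0 tape=1[2]2221   (p2,2)→(p1,_,S)
state=p1 head=0 tape=1[_]2221   (p1,_)→(p4,1,R)
state=p4 head=1 tape=11[2]221   (p4,2)→(p2,2,S)
state=p2 head=1 tape=11[2]221   (p2,2)→(p1,_,S)
state=p1 head=1 tape=11[_]221   (p1,_)→(p4,1,R)
state=p4 head=2 tape=111[2]21   (p4,2)→(p2,2,S)
state=p2 head=2 tape=111[2]21   (p2,2)→(p1,_,S)
state=p1 head=2 tape=111[_]21   (p1,_)→(p4,1,R)
state=p4 head=3 tape=1111[2]1   (p4,2)→(p2,2,S)
state=p2 head=3 tape=1111[2]1   (p2,2)→(p1,_,S)
state=p1 head=3 tape=1111[_]1   (p1,_)→(p4,1,R)
state=p4 head=4 tape=11111[1]
After 17 steps: state p4, head at 4, tape 111111.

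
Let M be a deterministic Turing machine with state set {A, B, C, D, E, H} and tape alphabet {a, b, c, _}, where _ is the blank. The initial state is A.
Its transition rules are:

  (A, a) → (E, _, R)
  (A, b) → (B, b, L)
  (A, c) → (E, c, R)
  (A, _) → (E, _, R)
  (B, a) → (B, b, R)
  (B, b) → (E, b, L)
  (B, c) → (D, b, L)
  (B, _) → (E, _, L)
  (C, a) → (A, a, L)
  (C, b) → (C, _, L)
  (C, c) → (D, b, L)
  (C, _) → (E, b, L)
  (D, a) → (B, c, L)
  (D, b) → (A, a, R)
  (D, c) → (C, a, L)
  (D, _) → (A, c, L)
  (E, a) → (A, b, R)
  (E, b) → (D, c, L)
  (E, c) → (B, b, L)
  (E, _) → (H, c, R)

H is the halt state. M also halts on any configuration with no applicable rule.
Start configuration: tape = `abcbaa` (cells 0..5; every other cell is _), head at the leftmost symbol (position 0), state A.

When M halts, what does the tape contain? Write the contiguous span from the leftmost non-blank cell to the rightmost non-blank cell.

A | __[a]bcbaa   read a → write _, move R, go to E
E | ___[b]cbaa   read b → write c, move L, go to D
D | __[_]ccbaa   read _ → write c, move L, go to A
A | _[_]cccbaa   read _ → write _, move R, go to E
E | __[c]ccbaa   read c → write b, move L, go to B
B | _[_]bccbaa   read _ → write _, move L, go to E
E | [_]_bccbaa   read _ → write c, move R, go to H
H | c[_]bccbaa
The non-blank tape span at halt is c_bccbaa.

c_bccbaa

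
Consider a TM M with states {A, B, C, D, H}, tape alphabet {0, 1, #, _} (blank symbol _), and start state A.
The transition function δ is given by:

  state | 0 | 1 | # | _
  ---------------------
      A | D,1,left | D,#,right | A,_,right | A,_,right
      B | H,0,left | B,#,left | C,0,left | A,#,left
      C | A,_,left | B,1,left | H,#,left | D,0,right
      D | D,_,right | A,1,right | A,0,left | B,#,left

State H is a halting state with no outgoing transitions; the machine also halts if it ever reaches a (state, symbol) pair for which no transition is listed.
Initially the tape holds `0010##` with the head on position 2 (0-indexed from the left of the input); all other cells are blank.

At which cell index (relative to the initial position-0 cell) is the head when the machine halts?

A | ___00[1]0##   read 1 → write #, move right, go to D
D | ___00#[0]##   read 0 → write _, move right, go to D
D | ___00#_[#]#   read # → write 0, move left, go to A
A | ___00#[_]0#   read _ → write _, move right, go to A
A | ___00#_[0]#   read 0 → write 1, move left, go to D
D | ___00#[_]1#   read _ → write #, move left, go to B
B | ___00[#]#1#   read # → write 0, move left, go to C
C | ___0[0]0#1#   read 0 → write _, move left, go to A
A | ___[0]_0#1#   read 0 → write 1, move left, go to D
D | __[_]1_0#1#   read _ → write #, move left, go to B
B | _[_]#1_0#1#   read _ → write #, move left, go to A
A | [_]##1_0#1#   read _ → write _, move right, go to A
A | _[#]#1_0#1#   read # → write _, move right, go to A
A | __[#]1_0#1#   read # → write _, move right, go to A
A | ___[1]_0#1#   read 1 → write #, move right, go to D
D | ___#[_]0#1#   read _ → write #, move left, go to B
B | ___[#]#0#1#   read # → write 0, move left, go to C
C | __[_]0#0#1#   read _ → write 0, move right, go to D
D | __0[0]#0#1#   read 0 → write _, move right, go to D
D | __0_[#]0#1#   read # → write 0, move left, go to A
A | __0[_]00#1#   read _ → write _, move right, go to A
A | __0_[0]0#1#   read 0 → write 1, move left, go to D
D | __0[_]10#1#   read _ → write #, move left, go to B
B | __[0]#10#1#   read 0 → write 0, move left, go to H
H | _[_]0#10#1#
At halt the head is at cell -2.

-2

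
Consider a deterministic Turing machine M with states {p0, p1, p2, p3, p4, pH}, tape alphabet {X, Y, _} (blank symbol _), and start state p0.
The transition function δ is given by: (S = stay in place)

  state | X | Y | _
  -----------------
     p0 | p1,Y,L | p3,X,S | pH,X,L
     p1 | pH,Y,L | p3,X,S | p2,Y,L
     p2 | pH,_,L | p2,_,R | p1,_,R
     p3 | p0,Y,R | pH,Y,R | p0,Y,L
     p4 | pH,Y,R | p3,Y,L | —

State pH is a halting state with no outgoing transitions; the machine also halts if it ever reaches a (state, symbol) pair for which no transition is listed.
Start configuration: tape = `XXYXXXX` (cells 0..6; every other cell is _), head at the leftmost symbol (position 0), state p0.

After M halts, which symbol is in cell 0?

state=p0 head=0 tape=__[X]XYXXXX_   (p0,X)→(p1,Y,L)
state=p1 head=-1 tape=_[_]YXYXXXX_   (p1,_)→(p2,Y,L)
state=p2 head=-2 tape=[_]YYXYXXXX_   (p2,_)→(p1,_,R)
state=p1 head=-1 tape=_[Y]YXYXXXX_   (p1,Y)→(p3,X,S)
state=p3 head=-1 tape=_[X]YXYXXXX_   (p3,X)→(p0,Y,R)
state=p0 head=0 tape=_Y[Y]XYXXXX_   (p0,Y)→(p3,X,S)
state=p3 head=0 tape=_Y[X]XYXXXX_   (p3,X)→(p0,Y,R)
state=p0 head=1 tape=_YY[X]YXXXX_   (p0,X)→(p1,Y,L)
state=p1 head=0 tape=_Y[Y]YYXXXX_   (p1,Y)→(p3,X,S)
state=p3 head=0 tape=_Y[X]YYXXXX_   (p3,X)→(p0,Y,R)
state=p0 head=1 tape=_YY[Y]YXXXX_   (p0,Y)→(p3,X,S)
state=p3 head=1 tape=_YY[X]YXXXX_   (p3,X)→(p0,Y,R)
state=p0 head=2 tape=_YYY[Y]XXXX_   (p0,Y)→(p3,X,S)
state=p3 head=2 tape=_YYY[X]XXXX_   (p3,X)→(p0,Y,R)
state=p0 head=3 tape=_YYYY[X]XXX_   (p0,X)→(p1,Y,L)
state=p1 head=2 tape=_YYY[Y]YXXX_   (p1,Y)→(p3,X,S)
state=p3 head=2 tape=_YYY[X]YXXX_   (p3,X)→(p0,Y,R)
state=p0 head=3 tape=_YYYY[Y]XXX_   (p0,Y)→(p3,X,S)
state=p3 head=3 tape=_YYYY[X]XXX_   (p3,X)→(p0,Y,R)
state=p0 head=4 tape=_YYYYY[X]XX_   (p0,X)→(p1,Y,L)
state=p1 head=3 tape=_YYYY[Y]YXX_   (p1,Y)→(p3,X,S)
state=p3 head=3 tape=_YYYY[X]YXX_   (p3,X)→(p0,Y,R)
state=p0 head=4 tape=_YYYYY[Y]XX_   (p0,Y)→(p3,X,S)
state=p3 head=4 tape=_YYYYY[X]XX_   (p3,X)→(p0,Y,R)
state=p0 head=5 tape=_YYYYYY[X]X_   (p0,X)→(p1,Y,L)
state=p1 head=4 tape=_YYYYY[Y]YX_   (p1,Y)→(p3,X,S)
state=p3 head=4 tape=_YYYYY[X]YX_   (p3,X)→(p0,Y,R)
state=p0 head=5 tape=_YYYYYY[Y]X_   (p0,Y)→(p3,X,S)
state=p3 head=5 tape=_YYYYYY[X]X_   (p3,X)→(p0,Y,R)
state=p0 head=6 tape=_YYYYYYY[X]_   (p0,X)→(p1,Y,L)
state=p1 head=5 tape=_YYYYYY[Y]Y_   (p1,Y)→(p3,X,S)
state=p3 head=5 tape=_YYYYYY[X]Y_   (p3,X)→(p0,Y,R)
state=p0 head=6 tape=_YYYYYYY[Y]_   (p0,Y)→(p3,X,S)
state=p3 head=6 tape=_YYYYYYY[X]_   (p3,X)→(p0,Y,R)
state=p0 head=7 tape=_YYYYYYYY[_]   (p0,_)→(pH,X,L)
state=pH head=6 tape=_YYYYYYY[Y]X
Cell 0 holds Y when M halts.

Y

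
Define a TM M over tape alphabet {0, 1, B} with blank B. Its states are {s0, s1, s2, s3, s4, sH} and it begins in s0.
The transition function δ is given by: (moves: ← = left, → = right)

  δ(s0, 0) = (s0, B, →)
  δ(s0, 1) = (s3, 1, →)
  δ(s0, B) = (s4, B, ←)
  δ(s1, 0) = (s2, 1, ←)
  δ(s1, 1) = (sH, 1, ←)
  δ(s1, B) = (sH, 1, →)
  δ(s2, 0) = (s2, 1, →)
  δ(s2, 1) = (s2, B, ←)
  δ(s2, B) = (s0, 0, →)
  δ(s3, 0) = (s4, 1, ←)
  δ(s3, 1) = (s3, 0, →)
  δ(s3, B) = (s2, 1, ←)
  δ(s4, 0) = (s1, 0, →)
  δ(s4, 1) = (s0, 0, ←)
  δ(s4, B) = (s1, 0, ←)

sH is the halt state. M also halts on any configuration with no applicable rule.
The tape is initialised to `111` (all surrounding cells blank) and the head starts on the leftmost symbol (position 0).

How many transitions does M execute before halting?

state=s0 head=0 tape=[1]11BB   (s0,1)→(s3,1,→)
state=s3 head=1 tape=1[1]1BB   (s3,1)→(s3,0,→)
state=s3 head=2 tape=10[1]BB   (s3,1)→(s3,0,→)
state=s3 head=3 tape=100[B]B   (s3,B)→(s2,1,←)
state=s2 head=2 tape=10[0]1B   (s2,0)→(s2,1,→)
state=s2 head=3 tape=101[1]B   (s2,1)→(s2,B,←)
state=s2 head=2 tape=10[1]BB   (s2,1)→(s2,B,←)
state=s2 head=1 tape=1[0]BBB   (s2,0)→(s2,1,→)
state=s2 head=2 tape=11[B]BB   (s2,B)→(s0,0,→)
state=s0 head=3 tape=110[B]B   (s0,B)→(s4,B,←)
state=s4 head=2 tape=11[0]BB   (s4,0)→(s1,0,→)
state=s1 head=3 tape=110[B]B   (s1,B)→(sH,1,→)
state=sH head=4 tape=1101[B]
M halts after 12 transitions.

12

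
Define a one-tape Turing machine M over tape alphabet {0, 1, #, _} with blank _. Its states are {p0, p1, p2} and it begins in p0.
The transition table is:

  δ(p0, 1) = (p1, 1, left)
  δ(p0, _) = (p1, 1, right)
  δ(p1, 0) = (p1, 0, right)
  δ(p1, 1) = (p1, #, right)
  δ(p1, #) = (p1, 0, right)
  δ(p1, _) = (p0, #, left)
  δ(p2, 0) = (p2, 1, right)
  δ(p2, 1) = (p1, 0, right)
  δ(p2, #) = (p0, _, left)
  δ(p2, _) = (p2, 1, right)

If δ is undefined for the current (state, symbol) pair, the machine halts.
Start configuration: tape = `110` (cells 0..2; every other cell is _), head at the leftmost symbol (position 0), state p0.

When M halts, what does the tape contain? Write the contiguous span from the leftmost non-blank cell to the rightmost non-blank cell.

state=p0 head=0 tape=__[1]10_   (p0,1)→(p1,1,left)
state=p1 head=-1 tape=_[_]110_   (p1,_)→(p0,#,left)
state=p0 head=-2 tape=[_]#110_   (p0,_)→(p1,1,right)
state=p1 head=-1 tape=1[#]110_   (p1,#)→(p1,0,right)
state=p1 head=0 tape=10[1]10_   (p1,1)→(p1,#,right)
state=p1 head=1 tape=10#[1]0_   (p1,1)→(p1,#,right)
state=p1 head=2 tape=10##[0]_   (p1,0)→(p1,0,right)
state=p1 head=3 tape=10##0[_]   (p1,_)→(p0,#,left)
state=p0 head=2 tape=10##[0]#
The non-blank tape span at halt is 10##0#.

10##0#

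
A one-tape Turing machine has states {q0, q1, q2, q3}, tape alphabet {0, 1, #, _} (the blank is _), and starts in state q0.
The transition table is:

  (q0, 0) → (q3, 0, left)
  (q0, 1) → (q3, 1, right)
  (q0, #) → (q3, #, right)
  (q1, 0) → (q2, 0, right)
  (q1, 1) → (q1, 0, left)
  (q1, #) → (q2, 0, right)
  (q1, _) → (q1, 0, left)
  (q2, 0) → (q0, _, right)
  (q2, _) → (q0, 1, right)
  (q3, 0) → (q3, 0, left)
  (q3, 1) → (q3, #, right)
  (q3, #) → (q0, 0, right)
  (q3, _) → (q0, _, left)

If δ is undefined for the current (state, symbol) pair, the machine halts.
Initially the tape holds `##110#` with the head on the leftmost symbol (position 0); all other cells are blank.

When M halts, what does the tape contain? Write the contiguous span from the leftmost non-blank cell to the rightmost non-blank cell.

q0 | __[#]#110#   read # → write #, move right, go to q3
q3 | __#[#]110#   read # → write 0, move right, go to q0
q0 | __#0[1]10#   read 1 → write 1, move right, go to q3
q3 | __#01[1]0#   read 1 → write #, move right, go to q3
q3 | __#01#[0]#   read 0 → write 0, move left, go to q3
q3 | __#01[#]0#   read # → write 0, move right, go to q0
q0 | __#010[0]#   read 0 → write 0, move left, go to q3
q3 | __#01[0]0#   read 0 → write 0, move left, go to q3
q3 | __#0[1]00#   read 1 → write #, move right, go to q3
q3 | __#0#[0]0#   read 0 → write 0, move left, go to q3
q3 | __#0[#]00#   read # → write 0, move right, go to q0
q0 | __#00[0]0#   read 0 → write 0, move left, go to q3
q3 | __#0[0]00#   read 0 → write 0, move left, go to q3
q3 | __#[0]000#   read 0 → write 0, move left, go to q3
q3 | __[#]0000#   read # → write 0, move right, go to q0
q0 | __0[0]000#   read 0 → write 0, move left, go to q3
q3 | __[0]0000#   read 0 → write 0, move left, go to q3
q3 | _[_]00000#   read _ → write _, move left, go to q0
q0 | [_]_00000#
The non-blank tape span at halt is 00000#.

00000#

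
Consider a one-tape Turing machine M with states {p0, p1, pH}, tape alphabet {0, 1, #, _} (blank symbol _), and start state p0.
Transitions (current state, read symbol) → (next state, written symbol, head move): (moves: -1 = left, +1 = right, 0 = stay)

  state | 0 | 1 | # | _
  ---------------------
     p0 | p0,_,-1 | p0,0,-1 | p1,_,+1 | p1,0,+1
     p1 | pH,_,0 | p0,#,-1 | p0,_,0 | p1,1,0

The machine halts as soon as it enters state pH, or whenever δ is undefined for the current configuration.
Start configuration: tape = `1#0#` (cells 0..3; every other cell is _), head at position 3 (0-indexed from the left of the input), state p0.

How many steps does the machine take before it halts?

state=p0 head=3 tape=_1#0[#]__   (p0,#)→(p1,_,+1)
state=p1 head=4 tape=_1#0_[_]_   (p1,_)→(p1,1,0)
state=p1 head=4 tape=_1#0_[1]_   (p1,1)→(p0,#,-1)
state=p0 head=3 tape=_1#0[_]#_   (p0,_)→(p1,0,+1)
state=p1 head=4 tape=_1#00[#]_   (p1,#)→(p0,_,0)
state=p0 head=4 tape=_1#00[_]_   (p0,_)→(p1,0,+1)
state=p1 head=5 tape=_1#000[_]   (p1,_)→(p1,1,0)
state=p1 head=5 tape=_1#000[1]   (p1,1)→(p0,#,-1)
state=p0 head=4 tape=_1#00[0]#   (p0,0)→(p0,_,-1)
state=p0 head=3 tape=_1#0[0]_#   (p0,0)→(p0,_,-1)
state=p0 head=2 tape=_1#[0]__#   (p0,0)→(p0,_,-1)
state=p0 head=1 tape=_1[#]___#   (p0,#)→(p1,_,+1)
state=p1 head=2 tape=_1_[_]__#   (p1,_)→(p1,1,0)
state=p1 head=2 tape=_1_[1]__#   (p1,1)→(p0,#,-1)
state=p0 head=1 tape=_1[_]#__#   (p0,_)→(p1,0,+1)
state=p1 head=2 tape=_10[#]__#   (p1,#)→(p0,_,0)
state=p0 head=2 tape=_10[_]__#   (p0,_)→(p1,0,+1)
state=p1 head=3 tape=_100[_]_#   (p1,_)→(p1,1,0)
state=p1 head=3 tape=_100[1]_#   (p1,1)→(p0,#,-1)
state=p0 head=2 tape=_10[0]#_#   (p0,0)→(p0,_,-1)
state=p0 head=1 tape=_1[0]_#_#   (p0,0)→(p0,_,-1)
state=p0 head=0 tape=_[1]__#_#   (p0,1)→(p0,0,-1)
state=p0 head=-1 tape=[_]0__#_#   (p0,_)→(p1,0,+1)
state=p1 head=0 tape=0[0]__#_#   (p1,0)→(pH,_,0)
state=pH head=0 tape=0[_]__#_#
M halts after 24 transitions.

24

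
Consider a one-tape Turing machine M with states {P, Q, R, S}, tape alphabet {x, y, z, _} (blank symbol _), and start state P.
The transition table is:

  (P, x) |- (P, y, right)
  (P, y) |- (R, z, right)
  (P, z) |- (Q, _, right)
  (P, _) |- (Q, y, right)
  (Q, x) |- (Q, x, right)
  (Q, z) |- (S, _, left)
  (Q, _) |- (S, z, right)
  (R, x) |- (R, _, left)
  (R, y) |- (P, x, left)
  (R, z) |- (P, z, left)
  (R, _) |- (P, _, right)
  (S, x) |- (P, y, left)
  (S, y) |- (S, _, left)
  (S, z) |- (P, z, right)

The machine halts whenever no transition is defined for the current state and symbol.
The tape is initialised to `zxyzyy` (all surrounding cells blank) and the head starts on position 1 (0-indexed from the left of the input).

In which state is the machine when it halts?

P | z[x]yzyy   read x → write y, move right, go to P
P | zy[y]zyy   read y → write z, move right, go to R
R | zyz[z]yy   read z → write z, move left, go to P
P | zy[z]zyy   read z → write _, move right, go to Q
Q | zy_[z]yy   read z → write _, move left, go to S
S | zy[_]_yy
No transition is defined for (S, _); M halts in state S.

S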